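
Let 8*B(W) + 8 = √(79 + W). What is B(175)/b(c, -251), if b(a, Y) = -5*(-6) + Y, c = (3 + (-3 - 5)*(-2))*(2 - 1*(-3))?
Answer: 1/221 - √254/1768 ≈ -0.0044895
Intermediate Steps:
B(W) = -1 + √(79 + W)/8
c = 95 (c = (3 - 8*(-2))*(2 + 3) = (3 + 16)*5 = 19*5 = 95)
b(a, Y) = 30 + Y
B(175)/b(c, -251) = (-1 + √(79 + 175)/8)/(30 - 251) = (-1 + √254/8)/(-221) = (-1 + √254/8)*(-1/221) = 1/221 - √254/1768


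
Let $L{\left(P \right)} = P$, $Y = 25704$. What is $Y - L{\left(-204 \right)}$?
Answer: $25908$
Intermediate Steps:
$Y - L{\left(-204 \right)} = 25704 - -204 = 25704 + 204 = 25908$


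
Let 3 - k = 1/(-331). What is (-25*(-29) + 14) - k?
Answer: 243615/331 ≈ 736.00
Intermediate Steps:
k = 994/331 (k = 3 - 1/(-331) = 3 - 1*(-1/331) = 3 + 1/331 = 994/331 ≈ 3.0030)
(-25*(-29) + 14) - k = (-25*(-29) + 14) - 1*994/331 = (725 + 14) - 994/331 = 739 - 994/331 = 243615/331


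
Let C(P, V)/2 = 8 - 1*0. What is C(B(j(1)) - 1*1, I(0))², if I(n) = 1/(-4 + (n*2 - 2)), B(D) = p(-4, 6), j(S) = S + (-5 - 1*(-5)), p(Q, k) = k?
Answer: 256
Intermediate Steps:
j(S) = S (j(S) = S + (-5 + 5) = S + 0 = S)
B(D) = 6
I(n) = 1/(-6 + 2*n) (I(n) = 1/(-4 + (2*n - 2)) = 1/(-4 + (-2 + 2*n)) = 1/(-6 + 2*n))
C(P, V) = 16 (C(P, V) = 2*(8 - 1*0) = 2*(8 + 0) = 2*8 = 16)
C(B(j(1)) - 1*1, I(0))² = 16² = 256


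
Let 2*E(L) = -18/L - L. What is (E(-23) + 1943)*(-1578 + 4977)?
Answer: 305655075/46 ≈ 6.6447e+6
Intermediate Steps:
E(L) = -9/L - L/2 (E(L) = (-18/L - L)/2 = (-L - 18/L)/2 = -9/L - L/2)
(E(-23) + 1943)*(-1578 + 4977) = ((-9/(-23) - 1/2*(-23)) + 1943)*(-1578 + 4977) = ((-9*(-1/23) + 23/2) + 1943)*3399 = ((9/23 + 23/2) + 1943)*3399 = (547/46 + 1943)*3399 = (89925/46)*3399 = 305655075/46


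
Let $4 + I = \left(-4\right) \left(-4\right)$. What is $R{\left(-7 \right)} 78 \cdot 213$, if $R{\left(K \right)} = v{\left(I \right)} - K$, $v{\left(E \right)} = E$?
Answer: $315666$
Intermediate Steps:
$I = 12$ ($I = -4 - -16 = -4 + 16 = 12$)
$R{\left(K \right)} = 12 - K$
$R{\left(-7 \right)} 78 \cdot 213 = \left(12 - -7\right) 78 \cdot 213 = \left(12 + 7\right) 78 \cdot 213 = 19 \cdot 78 \cdot 213 = 1482 \cdot 213 = 315666$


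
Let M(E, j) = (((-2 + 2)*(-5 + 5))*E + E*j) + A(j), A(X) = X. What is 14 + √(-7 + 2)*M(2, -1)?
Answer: 14 - 3*I*√5 ≈ 14.0 - 6.7082*I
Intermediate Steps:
M(E, j) = j + E*j (M(E, j) = (((-2 + 2)*(-5 + 5))*E + E*j) + j = ((0*0)*E + E*j) + j = (0*E + E*j) + j = (0 + E*j) + j = E*j + j = j + E*j)
14 + √(-7 + 2)*M(2, -1) = 14 + √(-7 + 2)*(-(1 + 2)) = 14 + √(-5)*(-1*3) = 14 + (I*√5)*(-3) = 14 - 3*I*√5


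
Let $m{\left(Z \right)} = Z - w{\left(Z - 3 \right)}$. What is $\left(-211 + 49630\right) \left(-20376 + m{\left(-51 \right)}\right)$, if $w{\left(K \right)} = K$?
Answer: $-1006813287$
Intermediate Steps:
$m{\left(Z \right)} = 3$ ($m{\left(Z \right)} = Z - \left(Z - 3\right) = Z - \left(-3 + Z\right) = 3$)
$\left(-211 + 49630\right) \left(-20376 + m{\left(-51 \right)}\right) = \left(-211 + 49630\right) \left(-20376 + 3\right) = 49419 \left(-20373\right) = -1006813287$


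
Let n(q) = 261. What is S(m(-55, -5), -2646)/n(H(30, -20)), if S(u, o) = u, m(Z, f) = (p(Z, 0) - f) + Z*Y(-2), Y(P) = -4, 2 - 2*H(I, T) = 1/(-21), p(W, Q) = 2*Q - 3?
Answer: 74/87 ≈ 0.85057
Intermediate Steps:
p(W, Q) = -3 + 2*Q
H(I, T) = 43/42 (H(I, T) = 1 - 1/2/(-21) = 1 - 1/2*(-1/21) = 1 + 1/42 = 43/42)
m(Z, f) = -3 - f - 4*Z (m(Z, f) = ((-3 + 2*0) - f) + Z*(-4) = ((-3 + 0) - f) - 4*Z = (-3 - f) - 4*Z = -3 - f - 4*Z)
S(m(-55, -5), -2646)/n(H(30, -20)) = (-3 - 1*(-5) - 4*(-55))/261 = (-3 + 5 + 220)*(1/261) = 222*(1/261) = 74/87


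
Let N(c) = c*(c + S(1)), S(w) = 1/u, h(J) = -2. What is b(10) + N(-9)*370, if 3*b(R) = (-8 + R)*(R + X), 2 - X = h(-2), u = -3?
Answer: 93268/3 ≈ 31089.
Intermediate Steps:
S(w) = -⅓ (S(w) = 1/(-3) = -⅓)
N(c) = c*(-⅓ + c) (N(c) = c*(c - ⅓) = c*(-⅓ + c))
X = 4 (X = 2 - 1*(-2) = 2 + 2 = 4)
b(R) = (-8 + R)*(4 + R)/3 (b(R) = ((-8 + R)*(R + 4))/3 = ((-8 + R)*(4 + R))/3 = (-8 + R)*(4 + R)/3)
b(10) + N(-9)*370 = (-32/3 - 4/3*10 + (⅓)*10²) - 9*(-⅓ - 9)*370 = (-32/3 - 40/3 + (⅓)*100) - 9*(-28/3)*370 = (-32/3 - 40/3 + 100/3) + 84*370 = 28/3 + 31080 = 93268/3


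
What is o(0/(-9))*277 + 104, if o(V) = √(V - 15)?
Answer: 104 + 277*I*√15 ≈ 104.0 + 1072.8*I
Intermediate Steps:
o(V) = √(-15 + V)
o(0/(-9))*277 + 104 = √(-15 + 0/(-9))*277 + 104 = √(-15 + 0*(-⅑))*277 + 104 = √(-15 + 0)*277 + 104 = √(-15)*277 + 104 = (I*√15)*277 + 104 = 277*I*√15 + 104 = 104 + 277*I*√15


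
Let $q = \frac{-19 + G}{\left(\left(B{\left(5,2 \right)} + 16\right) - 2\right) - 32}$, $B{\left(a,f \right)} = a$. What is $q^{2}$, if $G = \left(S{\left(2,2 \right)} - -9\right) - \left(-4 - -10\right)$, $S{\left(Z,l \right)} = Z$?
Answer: $\frac{196}{169} \approx 1.1598$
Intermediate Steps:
$G = 5$ ($G = \left(2 - -9\right) - \left(-4 - -10\right) = \left(2 + 9\right) - \left(-4 + 10\right) = 11 - 6 = 5$)
$q = \frac{14}{13}$ ($q = \frac{-19 + 5}{\left(\left(5 + 16\right) - 2\right) - 32} = - \frac{14}{\left(21 - 2\right) - 32} = - \frac{14}{19 - 32} = - \frac{14}{-13} = \left(-14\right) \left(- \frac{1}{13}\right) = \frac{14}{13} \approx 1.0769$)
$q^{2} = \left(\frac{14}{13}\right)^{2} = \frac{196}{169}$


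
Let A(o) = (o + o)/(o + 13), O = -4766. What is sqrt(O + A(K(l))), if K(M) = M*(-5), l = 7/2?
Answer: 2*I*sqrt(10706)/3 ≈ 68.98*I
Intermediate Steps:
l = 7/2 (l = 7*(1/2) = 7/2 ≈ 3.5000)
K(M) = -5*M
A(o) = 2*o/(13 + o) (A(o) = (2*o)/(13 + o) = 2*o/(13 + o))
sqrt(O + A(K(l))) = sqrt(-4766 + 2*(-5*7/2)/(13 - 5*7/2)) = sqrt(-4766 + 2*(-35/2)/(13 - 35/2)) = sqrt(-4766 + 2*(-35/2)/(-9/2)) = sqrt(-4766 + 2*(-35/2)*(-2/9)) = sqrt(-4766 + 70/9) = sqrt(-42824/9) = 2*I*sqrt(10706)/3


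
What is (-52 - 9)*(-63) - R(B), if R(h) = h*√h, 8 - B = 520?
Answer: 3843 + 8192*I*√2 ≈ 3843.0 + 11585.0*I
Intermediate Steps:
B = -512 (B = 8 - 1*520 = 8 - 520 = -512)
R(h) = h^(3/2)
(-52 - 9)*(-63) - R(B) = (-52 - 9)*(-63) - (-512)^(3/2) = -61*(-63) - (-8192)*I*√2 = 3843 + 8192*I*√2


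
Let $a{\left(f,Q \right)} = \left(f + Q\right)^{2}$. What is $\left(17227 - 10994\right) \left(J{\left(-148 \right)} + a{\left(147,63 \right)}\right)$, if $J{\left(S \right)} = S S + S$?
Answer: $410480448$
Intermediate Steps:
$a{\left(f,Q \right)} = \left(Q + f\right)^{2}$
$J{\left(S \right)} = S + S^{2}$ ($J{\left(S \right)} = S^{2} + S = S + S^{2}$)
$\left(17227 - 10994\right) \left(J{\left(-148 \right)} + a{\left(147,63 \right)}\right) = \left(17227 - 10994\right) \left(- 148 \left(1 - 148\right) + \left(63 + 147\right)^{2}\right) = 6233 \left(\left(-148\right) \left(-147\right) + 210^{2}\right) = 6233 \left(21756 + 44100\right) = 6233 \cdot 65856 = 410480448$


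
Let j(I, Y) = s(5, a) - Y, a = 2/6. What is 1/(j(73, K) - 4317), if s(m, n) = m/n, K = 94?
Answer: -1/4396 ≈ -0.00022748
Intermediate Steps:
a = ⅓ (a = 2*(⅙) = ⅓ ≈ 0.33333)
j(I, Y) = 15 - Y (j(I, Y) = 5/(⅓) - Y = 5*3 - Y = 15 - Y)
1/(j(73, K) - 4317) = 1/((15 - 1*94) - 4317) = 1/((15 - 94) - 4317) = 1/(-79 - 4317) = 1/(-4396) = -1/4396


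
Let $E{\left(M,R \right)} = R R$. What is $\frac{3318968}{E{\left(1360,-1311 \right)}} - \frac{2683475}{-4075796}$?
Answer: $\frac{18139581334003}{7005156176916} \approx 2.5895$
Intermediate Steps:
$E{\left(M,R \right)} = R^{2}$
$\frac{3318968}{E{\left(1360,-1311 \right)}} - \frac{2683475}{-4075796} = \frac{3318968}{\left(-1311\right)^{2}} - \frac{2683475}{-4075796} = \frac{3318968}{1718721} - - \frac{2683475}{4075796} = 3318968 \cdot \frac{1}{1718721} + \frac{2683475}{4075796} = \frac{3318968}{1718721} + \frac{2683475}{4075796} = \frac{18139581334003}{7005156176916}$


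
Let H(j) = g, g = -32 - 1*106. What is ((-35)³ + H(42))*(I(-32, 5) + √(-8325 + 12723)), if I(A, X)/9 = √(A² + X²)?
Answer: -387117*√1049 - 43013*√4398 ≈ -1.5391e+7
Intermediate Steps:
g = -138 (g = -32 - 106 = -138)
H(j) = -138
I(A, X) = 9*√(A² + X²)
((-35)³ + H(42))*(I(-32, 5) + √(-8325 + 12723)) = ((-35)³ - 138)*(9*√((-32)² + 5²) + √(-8325 + 12723)) = (-42875 - 138)*(9*√(1024 + 25) + √4398) = -43013*(9*√1049 + √4398) = -43013*(√4398 + 9*√1049) = -387117*√1049 - 43013*√4398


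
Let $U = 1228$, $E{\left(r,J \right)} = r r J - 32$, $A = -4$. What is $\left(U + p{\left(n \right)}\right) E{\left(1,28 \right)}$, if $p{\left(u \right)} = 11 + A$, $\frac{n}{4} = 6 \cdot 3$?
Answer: $-4940$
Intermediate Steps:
$n = 72$ ($n = 4 \cdot 6 \cdot 3 = 4 \cdot 18 = 72$)
$E{\left(r,J \right)} = -32 + J r^{2}$ ($E{\left(r,J \right)} = r^{2} J - 32 = J r^{2} - 32 = -32 + J r^{2}$)
$p{\left(u \right)} = 7$ ($p{\left(u \right)} = 11 - 4 = 7$)
$\left(U + p{\left(n \right)}\right) E{\left(1,28 \right)} = \left(1228 + 7\right) \left(-32 + 28 \cdot 1^{2}\right) = 1235 \left(-32 + 28 \cdot 1\right) = 1235 \left(-32 + 28\right) = 1235 \left(-4\right) = -4940$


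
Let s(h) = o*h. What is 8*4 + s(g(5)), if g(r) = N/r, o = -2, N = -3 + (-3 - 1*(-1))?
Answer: 34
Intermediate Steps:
N = -5 (N = -3 + (-3 + 1) = -3 - 2 = -5)
g(r) = -5/r
s(h) = -2*h
8*4 + s(g(5)) = 8*4 - (-10)/5 = 32 - (-10)/5 = 32 - 2*(-1) = 32 + 2 = 34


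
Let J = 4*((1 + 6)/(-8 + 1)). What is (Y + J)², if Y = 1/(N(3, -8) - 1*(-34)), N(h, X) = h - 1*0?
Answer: 21609/1369 ≈ 15.785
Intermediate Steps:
J = -4 (J = 4*(7/(-7)) = 4*(7*(-⅐)) = 4*(-1) = -4)
N(h, X) = h (N(h, X) = h + 0 = h)
Y = 1/37 (Y = 1/(3 - 1*(-34)) = 1/(3 + 34) = 1/37 ≈ 0.027027)
(Y + J)² = (1/37 - 4)² = (-147/37)² = 21609/1369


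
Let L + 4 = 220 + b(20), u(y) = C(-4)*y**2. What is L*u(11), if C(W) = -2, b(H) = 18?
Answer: -56628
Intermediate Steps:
u(y) = -2*y**2
L = 234 (L = -4 + (220 + 18) = -4 + 238 = 234)
L*u(11) = 234*(-2*11**2) = 234*(-2*121) = 234*(-242) = -56628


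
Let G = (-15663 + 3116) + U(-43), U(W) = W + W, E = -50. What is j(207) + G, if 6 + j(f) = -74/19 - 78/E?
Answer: -6004634/475 ≈ -12641.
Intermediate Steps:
j(f) = -3959/475 (j(f) = -6 + (-74/19 - 78/(-50)) = -6 + (-74*1/19 - 78*(-1/50)) = -6 + (-74/19 + 39/25) = -6 - 1109/475 = -3959/475)
U(W) = 2*W
G = -12633 (G = (-15663 + 3116) + 2*(-43) = -12547 - 86 = -12633)
j(207) + G = -3959/475 - 12633 = -6004634/475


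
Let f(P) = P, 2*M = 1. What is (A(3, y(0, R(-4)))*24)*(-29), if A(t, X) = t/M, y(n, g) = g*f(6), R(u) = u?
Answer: -4176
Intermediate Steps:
M = ½ (M = (½)*1 = ½ ≈ 0.50000)
y(n, g) = 6*g (y(n, g) = g*6 = 6*g)
A(t, X) = 2*t (A(t, X) = t/(½) = t*2 = 2*t)
(A(3, y(0, R(-4)))*24)*(-29) = ((2*3)*24)*(-29) = (6*24)*(-29) = 144*(-29) = -4176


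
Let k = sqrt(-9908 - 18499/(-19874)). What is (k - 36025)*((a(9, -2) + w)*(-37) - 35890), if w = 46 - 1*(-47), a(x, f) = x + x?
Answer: 1440891925 - 39997*I*sqrt(3913053330282)/19874 ≈ 1.4409e+9 - 3.9811e+6*I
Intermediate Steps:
a(x, f) = 2*x
w = 93 (w = 46 + 47 = 93)
k = I*sqrt(3913053330282)/19874 (k = sqrt(-9908 - 18499*(-1/19874)) = sqrt(-9908 + 18499/19874) = sqrt(-196893093/19874) = I*sqrt(3913053330282)/19874 ≈ 99.534*I)
(k - 36025)*((a(9, -2) + w)*(-37) - 35890) = (I*sqrt(3913053330282)/19874 - 36025)*((2*9 + 93)*(-37) - 35890) = (-36025 + I*sqrt(3913053330282)/19874)*((18 + 93)*(-37) - 35890) = (-36025 + I*sqrt(3913053330282)/19874)*(111*(-37) - 35890) = (-36025 + I*sqrt(3913053330282)/19874)*(-4107 - 35890) = (-36025 + I*sqrt(3913053330282)/19874)*(-39997) = 1440891925 - 39997*I*sqrt(3913053330282)/19874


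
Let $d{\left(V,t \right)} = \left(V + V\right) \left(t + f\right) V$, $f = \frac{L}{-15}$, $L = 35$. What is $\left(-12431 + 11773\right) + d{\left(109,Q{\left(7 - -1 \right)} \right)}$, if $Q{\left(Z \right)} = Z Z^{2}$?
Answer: $\frac{36330124}{3} \approx 1.211 \cdot 10^{7}$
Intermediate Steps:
$Q{\left(Z \right)} = Z^{3}$
$f = - \frac{7}{3}$ ($f = \frac{35}{-15} = 35 \left(- \frac{1}{15}\right) = - \frac{7}{3} \approx -2.3333$)
$d{\left(V,t \right)} = 2 V^{2} \left(- \frac{7}{3} + t\right)$ ($d{\left(V,t \right)} = \left(V + V\right) \left(t - \frac{7}{3}\right) V = 2 V \left(- \frac{7}{3} + t\right) V = 2 V^{2} \left(- \frac{7}{3} + t\right)$)
$\left(-12431 + 11773\right) + d{\left(109,Q{\left(7 - -1 \right)} \right)} = \left(-12431 + 11773\right) + 109^{2} \left(- \frac{14}{3} + 2 \left(7 - -1\right)^{3}\right) = -658 + 11881 \left(- \frac{14}{3} + 2 \left(7 + 1\right)^{3}\right) = -658 + 11881 \left(- \frac{14}{3} + 2 \cdot 8^{3}\right) = -658 + 11881 \left(- \frac{14}{3} + 2 \cdot 512\right) = -658 + 11881 \left(- \frac{14}{3} + 1024\right) = -658 + 11881 \cdot \frac{3058}{3} = -658 + \frac{36332098}{3} = \frac{36330124}{3}$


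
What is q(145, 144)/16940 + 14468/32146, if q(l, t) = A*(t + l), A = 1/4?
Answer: 494820937/1089106480 ≈ 0.45434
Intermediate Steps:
A = 1/4 ≈ 0.25000
q(l, t) = l/4 + t/4 (q(l, t) = (t + l)/4 = (l + t)/4 = l/4 + t/4)
q(145, 144)/16940 + 14468/32146 = ((1/4)*145 + (1/4)*144)/16940 + 14468/32146 = (145/4 + 36)*(1/16940) + 14468*(1/32146) = (289/4)*(1/16940) + 7234/16073 = 289/67760 + 7234/16073 = 494820937/1089106480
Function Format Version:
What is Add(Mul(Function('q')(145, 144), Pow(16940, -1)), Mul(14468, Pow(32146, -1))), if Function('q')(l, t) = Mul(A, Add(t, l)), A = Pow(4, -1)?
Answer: Rational(494820937, 1089106480) ≈ 0.45434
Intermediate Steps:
A = Rational(1, 4) ≈ 0.25000
Function('q')(l, t) = Add(Mul(Rational(1, 4), l), Mul(Rational(1, 4), t)) (Function('q')(l, t) = Mul(Rational(1, 4), Add(t, l)) = Mul(Rational(1, 4), Add(l, t)) = Add(Mul(Rational(1, 4), l), Mul(Rational(1, 4), t)))
Add(Mul(Function('q')(145, 144), Pow(16940, -1)), Mul(14468, Pow(32146, -1))) = Add(Mul(Add(Mul(Rational(1, 4), 145), Mul(Rational(1, 4), 144)), Pow(16940, -1)), Mul(14468, Pow(32146, -1))) = Add(Mul(Add(Rational(145, 4), 36), Rational(1, 16940)), Mul(14468, Rational(1, 32146))) = Add(Mul(Rational(289, 4), Rational(1, 16940)), Rational(7234, 16073)) = Add(Rational(289, 67760), Rational(7234, 16073)) = Rational(494820937, 1089106480)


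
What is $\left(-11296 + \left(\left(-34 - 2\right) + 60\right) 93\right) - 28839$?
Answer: $-37903$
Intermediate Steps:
$\left(-11296 + \left(\left(-34 - 2\right) + 60\right) 93\right) - 28839 = \left(-11296 + \left(-36 + 60\right) 93\right) - 28839 = \left(-11296 + 24 \cdot 93\right) - 28839 = \left(-11296 + 2232\right) - 28839 = -9064 - 28839 = -37903$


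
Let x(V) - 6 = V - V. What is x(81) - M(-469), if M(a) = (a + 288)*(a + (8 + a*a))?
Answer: 39729506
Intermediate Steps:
x(V) = 6 (x(V) = 6 + (V - V) = 6 + 0 = 6)
M(a) = (288 + a)*(8 + a + a²) (M(a) = (288 + a)*(a + (8 + a²)) = (288 + a)*(8 + a + a²))
x(81) - M(-469) = 6 - (2304 + (-469)³ + 289*(-469)² + 296*(-469)) = 6 - (2304 - 103161709 + 289*219961 - 138824) = 6 - (2304 - 103161709 + 63568729 - 138824) = 6 - 1*(-39729500) = 6 + 39729500 = 39729506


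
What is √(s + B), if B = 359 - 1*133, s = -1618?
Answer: 4*I*√87 ≈ 37.31*I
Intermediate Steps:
B = 226 (B = 359 - 133 = 226)
√(s + B) = √(-1618 + 226) = √(-1392) = 4*I*√87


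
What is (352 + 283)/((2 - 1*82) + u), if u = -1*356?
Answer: -635/436 ≈ -1.4564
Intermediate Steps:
u = -356
(352 + 283)/((2 - 1*82) + u) = (352 + 283)/((2 - 1*82) - 356) = 635/((2 - 82) - 356) = 635/(-80 - 356) = 635/(-436) = 635*(-1/436) = -635/436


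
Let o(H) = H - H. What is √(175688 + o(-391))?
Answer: 2*√43922 ≈ 419.15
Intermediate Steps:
o(H) = 0
√(175688 + o(-391)) = √(175688 + 0) = √175688 = 2*√43922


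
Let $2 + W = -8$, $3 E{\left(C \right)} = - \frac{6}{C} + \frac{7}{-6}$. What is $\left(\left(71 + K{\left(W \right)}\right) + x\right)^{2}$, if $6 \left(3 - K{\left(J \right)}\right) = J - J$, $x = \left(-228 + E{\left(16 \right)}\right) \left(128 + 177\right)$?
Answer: $\frac{25128534788569}{5184} \approx 4.8473 \cdot 10^{9}$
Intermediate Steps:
$E{\left(C \right)} = - \frac{7}{18} - \frac{2}{C}$ ($E{\left(C \right)} = \frac{- \frac{6}{C} + \frac{7}{-6}}{3} = \frac{- \frac{6}{C} + 7 \left(- \frac{1}{6}\right)}{3} = \frac{- \frac{6}{C} - \frac{7}{6}}{3} = \frac{- \frac{7}{6} - \frac{6}{C}}{3} = - \frac{7}{18} - \frac{2}{C}$)
$x = - \frac{5018165}{72}$ ($x = \left(-228 - \left(\frac{7}{18} + \frac{2}{16}\right)\right) \left(128 + 177\right) = \left(-228 - \frac{37}{72}\right) 305 = \left(- \frac{16453}{72}\right) 305 = - \frac{5018165}{72} \approx -69697.0$)
$W = -10$ ($W = -2 - 8 = -10$)
$K{\left(J \right)} = 3$ ($K{\left(J \right)} = 3 - \frac{J - J}{6} = 3 - 0 = 3 + 0 = 3$)
$\left(\left(71 + K{\left(W \right)}\right) + x\right)^{2} = \left(\left(71 + 3\right) - \frac{5018165}{72}\right)^{2} = \left(74 - \frac{5018165}{72}\right)^{2} = \left(- \frac{5012837}{72}\right)^{2} = \frac{25128534788569}{5184}$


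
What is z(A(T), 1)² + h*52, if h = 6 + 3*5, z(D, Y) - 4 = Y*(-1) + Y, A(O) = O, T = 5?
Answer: 1108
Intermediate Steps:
z(D, Y) = 4 (z(D, Y) = 4 + (Y*(-1) + Y) = 4 + (-Y + Y) = 4 + 0 = 4)
h = 21 (h = 6 + 15 = 21)
z(A(T), 1)² + h*52 = 4² + 21*52 = 16 + 1092 = 1108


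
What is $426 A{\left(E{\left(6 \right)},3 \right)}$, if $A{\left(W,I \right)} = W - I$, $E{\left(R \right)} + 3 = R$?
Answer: $0$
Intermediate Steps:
$E{\left(R \right)} = -3 + R$
$426 A{\left(E{\left(6 \right)},3 \right)} = 426 \left(\left(-3 + 6\right) - 3\right) = 426 \left(3 - 3\right) = 426 \cdot 0 = 0$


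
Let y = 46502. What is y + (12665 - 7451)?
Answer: 51716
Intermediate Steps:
y + (12665 - 7451) = 46502 + (12665 - 7451) = 46502 + 5214 = 51716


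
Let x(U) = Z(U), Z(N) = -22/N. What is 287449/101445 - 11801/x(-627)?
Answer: -68237114467/202890 ≈ -3.3633e+5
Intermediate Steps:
x(U) = -22/U
287449/101445 - 11801/x(-627) = 287449/101445 - 11801/((-22/(-627))) = 287449*(1/101445) - 11801/((-22*(-1/627))) = 287449/101445 - 11801/2/57 = 287449/101445 - 11801*57/2 = 287449/101445 - 672657/2 = -68237114467/202890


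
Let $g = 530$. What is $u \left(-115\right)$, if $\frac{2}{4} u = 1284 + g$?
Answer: $-417220$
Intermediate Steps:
$u = 3628$ ($u = 2 \left(1284 + 530\right) = 2 \cdot 1814 = 3628$)
$u \left(-115\right) = 3628 \left(-115\right) = -417220$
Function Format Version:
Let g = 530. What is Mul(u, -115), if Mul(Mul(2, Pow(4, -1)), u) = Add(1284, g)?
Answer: -417220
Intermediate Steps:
u = 3628 (u = Mul(2, Add(1284, 530)) = Mul(2, 1814) = 3628)
Mul(u, -115) = Mul(3628, -115) = -417220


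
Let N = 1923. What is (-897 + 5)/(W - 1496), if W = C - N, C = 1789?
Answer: 446/815 ≈ 0.54724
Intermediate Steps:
W = -134 (W = 1789 - 1*1923 = 1789 - 1923 = -134)
(-897 + 5)/(W - 1496) = (-897 + 5)/(-134 - 1496) = -892/(-1630) = -892*(-1/1630) = 446/815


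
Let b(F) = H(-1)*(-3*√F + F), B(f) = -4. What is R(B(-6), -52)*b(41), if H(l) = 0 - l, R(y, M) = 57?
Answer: 2337 - 171*√41 ≈ 1242.1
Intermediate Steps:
H(l) = -l
b(F) = F - 3*√F (b(F) = (-1*(-1))*(-3*√F + F) = 1*(F - 3*√F) = F - 3*√F)
R(B(-6), -52)*b(41) = 57*(41 - 3*√41) = 2337 - 171*√41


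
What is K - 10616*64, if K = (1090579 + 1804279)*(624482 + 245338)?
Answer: 2518004706136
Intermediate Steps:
K = 2518005385560 (K = 2894858*869820 = 2518005385560)
K - 10616*64 = 2518005385560 - 10616*64 = 2518005385560 - 1*679424 = 2518005385560 - 679424 = 2518004706136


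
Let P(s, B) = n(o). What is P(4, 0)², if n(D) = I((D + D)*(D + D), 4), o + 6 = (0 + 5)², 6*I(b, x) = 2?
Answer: ⅑ ≈ 0.11111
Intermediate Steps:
I(b, x) = ⅓ (I(b, x) = (⅙)*2 = ⅓)
o = 19 (o = -6 + (0 + 5)² = -6 + 5² = -6 + 25 = 19)
n(D) = ⅓
P(s, B) = ⅓
P(4, 0)² = (⅓)² = ⅑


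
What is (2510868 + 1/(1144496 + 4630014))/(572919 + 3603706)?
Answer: 14499032374681/24117962828750 ≈ 0.60117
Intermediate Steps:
(2510868 + 1/(1144496 + 4630014))/(572919 + 3603706) = (2510868 + 1/5774510)/4176625 = (2510868 + 1/5774510)*(1/4176625) = (14499032374681/5774510)*(1/4176625) = 14499032374681/24117962828750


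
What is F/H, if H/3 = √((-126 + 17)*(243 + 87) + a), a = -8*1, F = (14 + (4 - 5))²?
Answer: -169*I*√35978/107934 ≈ -0.29699*I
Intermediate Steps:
F = 169 (F = (14 - 1)² = 13² = 169)
a = -8
H = 3*I*√35978 (H = 3*√((-126 + 17)*(243 + 87) - 8) = 3*√(-109*330 - 8) = 3*√(-35970 - 8) = 3*√(-35978) = 3*(I*√35978) = 3*I*√35978 ≈ 569.04*I)
F/H = 169/((3*I*√35978)) = 169*(-I*√35978/107934) = -169*I*√35978/107934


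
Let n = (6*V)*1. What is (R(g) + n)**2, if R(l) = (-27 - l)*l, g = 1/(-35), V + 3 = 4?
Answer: 68790436/1500625 ≈ 45.841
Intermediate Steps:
V = 1 (V = -3 + 4 = 1)
n = 6 (n = (6*1)*1 = 6*1 = 6)
g = -1/35 ≈ -0.028571
R(l) = l*(-27 - l)
(R(g) + n)**2 = (-1*(-1/35)*(27 - 1/35) + 6)**2 = (-1*(-1/35)*944/35 + 6)**2 = (944/1225 + 6)**2 = (8294/1225)**2 = 68790436/1500625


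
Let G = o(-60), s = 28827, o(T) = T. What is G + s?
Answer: 28767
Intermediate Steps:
G = -60
G + s = -60 + 28827 = 28767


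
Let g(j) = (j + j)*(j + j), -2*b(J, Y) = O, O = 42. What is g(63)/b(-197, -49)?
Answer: -756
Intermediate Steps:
b(J, Y) = -21 (b(J, Y) = -½*42 = -21)
g(j) = 4*j² (g(j) = (2*j)*(2*j) = 4*j²)
g(63)/b(-197, -49) = (4*63²)/(-21) = (4*3969)*(-1/21) = 15876*(-1/21) = -756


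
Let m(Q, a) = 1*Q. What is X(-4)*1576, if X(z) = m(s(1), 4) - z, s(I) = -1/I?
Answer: 4728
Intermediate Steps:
m(Q, a) = Q
X(z) = -1 - z (X(z) = -1/1 - z = -1*1 - z = -1 - z)
X(-4)*1576 = (-1 - 1*(-4))*1576 = (-1 + 4)*1576 = 3*1576 = 4728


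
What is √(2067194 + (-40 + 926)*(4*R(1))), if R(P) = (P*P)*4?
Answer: √2081370 ≈ 1442.7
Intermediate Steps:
R(P) = 4*P² (R(P) = P²*4 = 4*P²)
√(2067194 + (-40 + 926)*(4*R(1))) = √(2067194 + (-40 + 926)*(4*(4*1²))) = √(2067194 + 886*(4*(4*1))) = √(2067194 + 886*(4*4)) = √(2067194 + 886*16) = √(2067194 + 14176) = √2081370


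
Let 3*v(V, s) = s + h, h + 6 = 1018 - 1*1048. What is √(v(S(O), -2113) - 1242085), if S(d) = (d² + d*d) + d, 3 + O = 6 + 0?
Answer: 2*I*√2796303/3 ≈ 1114.8*I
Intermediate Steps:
O = 3 (O = -3 + (6 + 0) = -3 + 6 = 3)
S(d) = d + 2*d² (S(d) = (d² + d²) + d = 2*d² + d = d + 2*d²)
h = -36 (h = -6 + (1018 - 1*1048) = -6 + (1018 - 1048) = -6 - 30 = -36)
v(V, s) = -12 + s/3 (v(V, s) = (s - 36)/3 = (-36 + s)/3 = -12 + s/3)
√(v(S(O), -2113) - 1242085) = √((-12 + (⅓)*(-2113)) - 1242085) = √((-12 - 2113/3) - 1242085) = √(-2149/3 - 1242085) = √(-3728404/3) = 2*I*√2796303/3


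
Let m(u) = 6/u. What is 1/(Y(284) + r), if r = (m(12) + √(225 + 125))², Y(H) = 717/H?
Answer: 1778337/625587859 - 25205*√14/625587859 ≈ 0.0026919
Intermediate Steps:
r = (½ + 5*√14)² (r = (6/12 + √(225 + 125))² = (6*(1/12) + √350)² = (½ + 5*√14)² ≈ 368.96)
1/(Y(284) + r) = 1/(717/284 + (1401/4 + 5*√14)) = 1/(25047/71 + 5*√14)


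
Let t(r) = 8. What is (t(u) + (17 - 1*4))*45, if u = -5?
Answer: 945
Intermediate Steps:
(t(u) + (17 - 1*4))*45 = (8 + (17 - 1*4))*45 = (8 + (17 - 4))*45 = (8 + 13)*45 = 21*45 = 945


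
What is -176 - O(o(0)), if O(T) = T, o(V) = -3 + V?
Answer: -173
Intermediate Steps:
-176 - O(o(0)) = -176 - (-3 + 0) = -176 - 1*(-3) = -176 + 3 = -173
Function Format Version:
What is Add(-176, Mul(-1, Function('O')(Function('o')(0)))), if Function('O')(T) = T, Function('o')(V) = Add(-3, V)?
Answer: -173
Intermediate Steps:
Add(-176, Mul(-1, Function('O')(Function('o')(0)))) = Add(-176, Mul(-1, Add(-3, 0))) = Add(-176, Mul(-1, -3)) = Add(-176, 3) = -173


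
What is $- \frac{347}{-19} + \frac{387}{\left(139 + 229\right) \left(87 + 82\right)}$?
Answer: $\frac{21587977}{1181648} \approx 18.269$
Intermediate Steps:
$- \frac{347}{-19} + \frac{387}{\left(139 + 229\right) \left(87 + 82\right)} = \left(-347\right) \left(- \frac{1}{19}\right) + \frac{387}{368 \cdot 169} = \frac{347}{19} + \frac{387}{62192} = \frac{21587977}{1181648}$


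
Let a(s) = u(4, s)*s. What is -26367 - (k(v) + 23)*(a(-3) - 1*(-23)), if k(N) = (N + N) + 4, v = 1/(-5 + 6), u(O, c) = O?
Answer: -26686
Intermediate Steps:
v = 1 (v = 1/1 = 1)
a(s) = 4*s
k(N) = 4 + 2*N (k(N) = 2*N + 4 = 4 + 2*N)
-26367 - (k(v) + 23)*(a(-3) - 1*(-23)) = -26367 - ((4 + 2*1) + 23)*(4*(-3) - 1*(-23)) = -26367 - ((4 + 2) + 23)*(-12 + 23) = -26367 - (6 + 23)*11 = -26367 - 29*11 = -26367 - 1*319 = -26367 - 319 = -26686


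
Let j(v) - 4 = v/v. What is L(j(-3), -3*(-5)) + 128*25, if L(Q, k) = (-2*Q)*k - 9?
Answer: 3041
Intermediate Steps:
j(v) = 5 (j(v) = 4 + v/v = 4 + 1 = 5)
L(Q, k) = -9 - 2*Q*k (L(Q, k) = -2*Q*k - 9 = -9 - 2*Q*k)
L(j(-3), -3*(-5)) + 128*25 = (-9 - 2*5*(-3*(-5))) + 128*25 = (-9 - 2*5*15) + 3200 = (-9 - 150) + 3200 = -159 + 3200 = 3041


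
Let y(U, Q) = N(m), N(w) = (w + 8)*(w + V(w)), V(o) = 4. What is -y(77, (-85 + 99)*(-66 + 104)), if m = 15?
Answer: -437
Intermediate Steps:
N(w) = (4 + w)*(8 + w) (N(w) = (w + 8)*(w + 4) = (8 + w)*(4 + w) = (4 + w)*(8 + w))
y(U, Q) = 437 (y(U, Q) = 32 + 15² + 12*15 = 32 + 225 + 180 = 437)
-y(77, (-85 + 99)*(-66 + 104)) = -1*437 = -437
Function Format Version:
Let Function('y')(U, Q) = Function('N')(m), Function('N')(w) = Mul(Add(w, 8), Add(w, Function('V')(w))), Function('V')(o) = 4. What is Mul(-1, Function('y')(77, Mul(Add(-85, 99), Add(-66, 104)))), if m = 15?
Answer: -437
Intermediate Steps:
Function('N')(w) = Mul(Add(4, w), Add(8, w)) (Function('N')(w) = Mul(Add(w, 8), Add(w, 4)) = Mul(Add(8, w), Add(4, w)) = Mul(Add(4, w), Add(8, w)))
Function('y')(U, Q) = 437 (Function('y')(U, Q) = Add(32, Pow(15, 2), Mul(12, 15)) = Add(32, 225, 180) = 437)
Mul(-1, Function('y')(77, Mul(Add(-85, 99), Add(-66, 104)))) = Mul(-1, 437) = -437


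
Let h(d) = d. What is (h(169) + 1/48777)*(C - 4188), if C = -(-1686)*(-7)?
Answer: -43936863620/16259 ≈ -2.7023e+6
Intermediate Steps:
C = -11802 (C = -1*11802 = -11802)
(h(169) + 1/48777)*(C - 4188) = (169 + 1/48777)*(-11802 - 4188) = (169 + 1/48777)*(-15990) = (8243314/48777)*(-15990) = -43936863620/16259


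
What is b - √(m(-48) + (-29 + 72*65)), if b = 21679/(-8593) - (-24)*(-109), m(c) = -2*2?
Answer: -22500967/8593 - √4647 ≈ -2686.7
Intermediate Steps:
m(c) = -4
b = -22500967/8593 (b = 21679*(-1/8593) - 1*2616 = -21679/8593 - 2616 = -22500967/8593 ≈ -2618.5)
b - √(m(-48) + (-29 + 72*65)) = -22500967/8593 - √(-4 + (-29 + 72*65)) = -22500967/8593 - √(-4 + (-29 + 4680)) = -22500967/8593 - √(-4 + 4651) = -22500967/8593 - √4647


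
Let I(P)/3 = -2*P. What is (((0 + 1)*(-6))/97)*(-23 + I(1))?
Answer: 174/97 ≈ 1.7938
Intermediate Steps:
I(P) = -6*P (I(P) = 3*(-2*P) = -6*P)
(((0 + 1)*(-6))/97)*(-23 + I(1)) = (((0 + 1)*(-6))/97)*(-23 - 6*1) = ((1*(-6))*(1/97))*(-23 - 6) = -6*1/97*(-29) = -6/97*(-29) = 174/97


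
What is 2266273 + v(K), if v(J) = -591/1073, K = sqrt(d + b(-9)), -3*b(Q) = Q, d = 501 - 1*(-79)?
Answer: 2431710338/1073 ≈ 2.2663e+6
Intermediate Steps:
d = 580 (d = 501 + 79 = 580)
b(Q) = -Q/3
K = sqrt(583) (K = sqrt(580 - 1/3*(-9)) = sqrt(580 + 3) = sqrt(583) ≈ 24.145)
v(J) = -591/1073 (v(J) = -591*1/1073 = -591/1073)
2266273 + v(K) = 2266273 - 591/1073 = 2431710338/1073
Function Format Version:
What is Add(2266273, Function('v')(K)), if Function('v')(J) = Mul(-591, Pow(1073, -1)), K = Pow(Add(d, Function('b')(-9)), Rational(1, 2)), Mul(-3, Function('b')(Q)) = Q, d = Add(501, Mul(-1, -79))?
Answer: Rational(2431710338, 1073) ≈ 2.2663e+6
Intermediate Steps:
d = 580 (d = Add(501, 79) = 580)
Function('b')(Q) = Mul(Rational(-1, 3), Q)
K = Pow(583, Rational(1, 2)) (K = Pow(Add(580, Mul(Rational(-1, 3), -9)), Rational(1, 2)) = Pow(Add(580, 3), Rational(1, 2)) = Pow(583, Rational(1, 2)) ≈ 24.145)
Function('v')(J) = Rational(-591, 1073) (Function('v')(J) = Mul(-591, Rational(1, 1073)) = Rational(-591, 1073))
Add(2266273, Function('v')(K)) = Add(2266273, Rational(-591, 1073)) = Rational(2431710338, 1073)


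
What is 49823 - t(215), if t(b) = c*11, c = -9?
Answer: 49922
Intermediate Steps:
t(b) = -99 (t(b) = -9*11 = -99)
49823 - t(215) = 49823 - 1*(-99) = 49823 + 99 = 49922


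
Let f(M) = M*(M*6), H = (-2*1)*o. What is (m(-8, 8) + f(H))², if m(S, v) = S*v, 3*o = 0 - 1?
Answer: 33856/9 ≈ 3761.8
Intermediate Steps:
o = -⅓ (o = (0 - 1)/3 = (⅓)*(-1) = -⅓ ≈ -0.33333)
H = ⅔ (H = -2*1*(-⅓) = -2*(-⅓) = ⅔ ≈ 0.66667)
f(M) = 6*M² (f(M) = M*(6*M) = 6*M²)
(m(-8, 8) + f(H))² = (-8*8 + 6*(⅔)²)² = (-64 + 6*(4/9))² = (-64 + 8/3)² = (-184/3)² = 33856/9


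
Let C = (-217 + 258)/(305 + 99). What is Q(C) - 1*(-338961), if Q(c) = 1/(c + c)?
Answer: 13897603/41 ≈ 3.3897e+5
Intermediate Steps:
C = 41/404 ≈ 0.10149
Q(c) = 1/(2*c)
Q(C) - 1*(-338961) = 1/(2*(41/404)) - 1*(-338961) = (½)*(404/41) + 338961 = 202/41 + 338961 = 13897603/41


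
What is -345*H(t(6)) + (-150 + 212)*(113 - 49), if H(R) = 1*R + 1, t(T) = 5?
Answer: 1898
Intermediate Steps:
H(R) = 1 + R (H(R) = R + 1 = 1 + R)
-345*H(t(6)) + (-150 + 212)*(113 - 49) = -345*(1 + 5) + (-150 + 212)*(113 - 49) = -345*6 + 62*64 = -2070 + 3968 = 1898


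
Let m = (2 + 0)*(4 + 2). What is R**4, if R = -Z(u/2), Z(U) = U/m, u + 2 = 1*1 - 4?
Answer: 625/331776 ≈ 0.0018838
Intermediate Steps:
u = -5 (u = -2 + (1*1 - 4) = -2 + (1 - 4) = -2 - 3 = -5)
m = 12 (m = 2*6 = 12)
Z(U) = U/12
R = 5/24 (R = -(-5/2)/12 = -(-5*1/2)/12 = -(-5)/(12*2) = -1*(-5/24) = 5/24 ≈ 0.20833)
R**4 = (5/24)**4 = 625/331776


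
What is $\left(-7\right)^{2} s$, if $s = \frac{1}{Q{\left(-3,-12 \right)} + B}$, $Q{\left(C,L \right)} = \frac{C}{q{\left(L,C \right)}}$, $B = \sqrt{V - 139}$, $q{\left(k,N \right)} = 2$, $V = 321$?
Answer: $\frac{294}{719} + \frac{196 \sqrt{182}}{719} \approx 4.0865$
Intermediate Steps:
$B = \sqrt{182}$ ($B = \sqrt{321 - 139} = \sqrt{182} \approx 13.491$)
$Q{\left(C,L \right)} = \frac{C}{2}$
$s = \frac{1}{- \frac{3}{2} + \sqrt{182}}$ ($s = \frac{1}{\frac{1}{2} \left(-3\right) + \sqrt{182}} = \frac{1}{- \frac{3}{2} + \sqrt{182}} \approx 0.083398$)
$\left(-7\right)^{2} s = \left(-7\right)^{2} \left(\frac{6}{719} + \frac{4 \sqrt{182}}{719}\right) = 49 \left(\frac{6}{719} + \frac{4 \sqrt{182}}{719}\right) = \frac{294}{719} + \frac{196 \sqrt{182}}{719}$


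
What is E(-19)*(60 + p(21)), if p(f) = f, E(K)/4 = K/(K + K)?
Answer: 162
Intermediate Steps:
E(K) = 2 (E(K) = 4*(K/(K + K)) = 4*(K/((2*K))) = 4*(K*(1/(2*K))) = 4*(1/2) = 2)
E(-19)*(60 + p(21)) = 2*(60 + 21) = 2*81 = 162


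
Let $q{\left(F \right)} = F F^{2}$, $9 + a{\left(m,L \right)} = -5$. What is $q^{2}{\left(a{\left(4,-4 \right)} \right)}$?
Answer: $7529536$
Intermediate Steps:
$a{\left(m,L \right)} = -14$ ($a{\left(m,L \right)} = -9 - 5 = -14$)
$q{\left(F \right)} = F^{3}$
$q^{2}{\left(a{\left(4,-4 \right)} \right)} = \left(\left(-14\right)^{3}\right)^{2} = \left(-2744\right)^{2} = 7529536$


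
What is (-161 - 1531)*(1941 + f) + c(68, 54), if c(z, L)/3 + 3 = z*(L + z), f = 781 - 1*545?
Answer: -3658605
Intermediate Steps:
f = 236 (f = 781 - 545 = 236)
c(z, L) = -9 + 3*z*(L + z) (c(z, L) = -9 + 3*(z*(L + z)) = -9 + 3*z*(L + z))
(-161 - 1531)*(1941 + f) + c(68, 54) = (-161 - 1531)*(1941 + 236) + (-9 + 3*68² + 3*54*68) = -1692*2177 + (-9 + 3*4624 + 11016) = -3683484 + (-9 + 13872 + 11016) = -3683484 + 24879 = -3658605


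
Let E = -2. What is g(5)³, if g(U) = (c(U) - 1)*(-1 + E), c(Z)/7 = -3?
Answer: 287496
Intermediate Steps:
c(Z) = -21 (c(Z) = 7*(-3) = -21)
g(U) = 66 (g(U) = (-21 - 1)*(-1 - 2) = -22*(-3) = 66)
g(5)³ = 66³ = 287496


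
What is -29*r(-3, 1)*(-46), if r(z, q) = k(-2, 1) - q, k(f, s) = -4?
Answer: -6670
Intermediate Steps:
r(z, q) = -4 - q
-29*r(-3, 1)*(-46) = -29*(-4 - 1*1)*(-46) = -29*(-4 - 1)*(-46) = -29*(-5)*(-46) = 145*(-46) = -6670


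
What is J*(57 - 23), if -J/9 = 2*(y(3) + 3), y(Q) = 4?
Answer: -4284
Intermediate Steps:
J = -126 (J = -18*(4 + 3) = -18*7 = -9*14 = -126)
J*(57 - 23) = -126*(57 - 23) = -126*34 = -4284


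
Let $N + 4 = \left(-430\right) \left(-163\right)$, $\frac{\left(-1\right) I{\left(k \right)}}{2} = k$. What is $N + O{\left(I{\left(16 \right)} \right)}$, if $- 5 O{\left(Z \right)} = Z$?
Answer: $\frac{350462}{5} \approx 70092.0$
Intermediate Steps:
$I{\left(k \right)} = - 2 k$
$O{\left(Z \right)} = - \frac{Z}{5}$
$N = 70086$ ($N = -4 - -70090 = -4 + 70090 = 70086$)
$N + O{\left(I{\left(16 \right)} \right)} = 70086 - \frac{\left(-2\right) 16}{5} = 70086 - - \frac{32}{5} = 70086 + \frac{32}{5} = \frac{350462}{5}$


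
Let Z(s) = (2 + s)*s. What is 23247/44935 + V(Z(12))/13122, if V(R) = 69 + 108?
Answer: 104333543/196545690 ≈ 0.53084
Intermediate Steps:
Z(s) = s*(2 + s)
V(R) = 177
23247/44935 + V(Z(12))/13122 = 23247/44935 + 177/13122 = 23247*(1/44935) + 177*(1/13122) = 23247/44935 + 59/4374 = 104333543/196545690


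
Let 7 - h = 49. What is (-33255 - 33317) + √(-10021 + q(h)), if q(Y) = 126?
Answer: -66572 + I*√9895 ≈ -66572.0 + 99.474*I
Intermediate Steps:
h = -42 (h = 7 - 1*49 = 7 - 49 = -42)
(-33255 - 33317) + √(-10021 + q(h)) = (-33255 - 33317) + √(-10021 + 126) = -66572 + √(-9895) = -66572 + I*√9895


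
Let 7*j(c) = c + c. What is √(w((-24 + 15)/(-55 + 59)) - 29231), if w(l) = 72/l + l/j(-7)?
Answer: I*√468190/4 ≈ 171.06*I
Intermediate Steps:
j(c) = 2*c/7 (j(c) = (c + c)/7 = (2*c)/7 = 2*c/7)
w(l) = 72/l - l/2 (w(l) = 72/l + l/(((2/7)*(-7))) = 72/l + l/(-2) = 72/l + l*(-½) = 72/l - l/2)
√(w((-24 + 15)/(-55 + 59)) - 29231) = √((72/(((-24 + 15)/(-55 + 59))) - (-24 + 15)/(2*(-55 + 59))) - 29231) = √((72/((-9/4)) - (-9)/(2*4)) - 29231) = √((72/((-9*¼)) - (-9)/(2*4)) - 29231) = √((72/(-9/4) - ½*(-9/4)) - 29231) = √((72*(-4/9) + 9/8) - 29231) = √((-32 + 9/8) - 29231) = √(-247/8 - 29231) = √(-234095/8) = I*√468190/4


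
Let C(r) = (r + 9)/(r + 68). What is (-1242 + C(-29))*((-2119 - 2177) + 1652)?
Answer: 128122952/39 ≈ 3.2852e+6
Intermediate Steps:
C(r) = (9 + r)/(68 + r)
(-1242 + C(-29))*((-2119 - 2177) + 1652) = (-1242 + (9 - 29)/(68 - 29))*((-2119 - 2177) + 1652) = (-1242 - 20/39)*(-4296 + 1652) = (-1242 + (1/39)*(-20))*(-2644) = (-1242 - 20/39)*(-2644) = -48458/39*(-2644) = 128122952/39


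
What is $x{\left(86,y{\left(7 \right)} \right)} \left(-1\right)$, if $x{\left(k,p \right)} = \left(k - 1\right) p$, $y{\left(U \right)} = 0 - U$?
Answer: $595$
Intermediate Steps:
$y{\left(U \right)} = - U$
$x{\left(k,p \right)} = p \left(-1 + k\right)$ ($x{\left(k,p \right)} = \left(-1 + k\right) p = p \left(-1 + k\right)$)
$x{\left(86,y{\left(7 \right)} \right)} \left(-1\right) = \left(-1\right) 7 \left(-1 + 86\right) \left(-1\right) = \left(-7\right) 85 \left(-1\right) = \left(-595\right) \left(-1\right) = 595$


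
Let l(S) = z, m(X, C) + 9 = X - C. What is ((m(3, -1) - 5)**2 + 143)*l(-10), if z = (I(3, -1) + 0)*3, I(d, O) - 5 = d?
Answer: 5832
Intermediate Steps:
I(d, O) = 5 + d
m(X, C) = -9 + X - C (m(X, C) = -9 + (X - C) = -9 + X - C)
z = 24 (z = ((5 + 3) + 0)*3 = (8 + 0)*3 = 8*3 = 24)
l(S) = 24
((m(3, -1) - 5)**2 + 143)*l(-10) = (((-9 + 3 - 1*(-1)) - 5)**2 + 143)*24 = (((-9 + 3 + 1) - 5)**2 + 143)*24 = ((-5 - 5)**2 + 143)*24 = ((-10)**2 + 143)*24 = (100 + 143)*24 = 243*24 = 5832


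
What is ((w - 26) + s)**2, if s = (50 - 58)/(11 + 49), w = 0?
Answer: 153664/225 ≈ 682.95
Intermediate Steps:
s = -2/15 (s = -8/60 = -8*1/60 = -2/15 ≈ -0.13333)
((w - 26) + s)**2 = ((0 - 26) - 2/15)**2 = (-26 - 2/15)**2 = (-392/15)**2 = 153664/225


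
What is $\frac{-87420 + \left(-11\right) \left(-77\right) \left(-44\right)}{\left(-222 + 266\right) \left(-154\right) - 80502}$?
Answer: $\frac{62344}{43639} \approx 1.4286$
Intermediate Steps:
$\frac{-87420 + \left(-11\right) \left(-77\right) \left(-44\right)}{\left(-222 + 266\right) \left(-154\right) - 80502} = \frac{-87420 + 847 \left(-44\right)}{44 \left(-154\right) + \left(-188452 + 107950\right)} = \frac{-87420 - 37268}{-6776 - 80502} = - \frac{124688}{-87278} = \left(-124688\right) \left(- \frac{1}{87278}\right) = \frac{62344}{43639}$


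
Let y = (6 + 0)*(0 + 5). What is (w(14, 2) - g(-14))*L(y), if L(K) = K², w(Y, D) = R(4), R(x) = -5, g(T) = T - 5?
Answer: 12600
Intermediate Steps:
g(T) = -5 + T
w(Y, D) = -5
y = 30 (y = 6*5 = 30)
(w(14, 2) - g(-14))*L(y) = (-5 - (-5 - 14))*30² = (-5 - 1*(-19))*900 = (-5 + 19)*900 = 14*900 = 12600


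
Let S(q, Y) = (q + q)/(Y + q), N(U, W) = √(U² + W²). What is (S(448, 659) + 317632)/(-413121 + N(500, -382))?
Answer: -6917209891520/8996671482939 - 100462720*√98981/26990014448817 ≈ -0.77003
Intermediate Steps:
S(q, Y) = 2*q/(Y + q) (S(q, Y) = (2*q)/(Y + q) = 2*q/(Y + q))
(S(448, 659) + 317632)/(-413121 + N(500, -382)) = (2*448/(659 + 448) + 317632)/(-413121 + √(500² + (-382)²)) = (2*448/1107 + 317632)/(-413121 + √(250000 + 145924)) = (2*448*(1/1107) + 317632)/(-413121 + √395924) = (896/1107 + 317632)/(-413121 + 2*√98981) = 351619520/(1107*(-413121 + 2*√98981))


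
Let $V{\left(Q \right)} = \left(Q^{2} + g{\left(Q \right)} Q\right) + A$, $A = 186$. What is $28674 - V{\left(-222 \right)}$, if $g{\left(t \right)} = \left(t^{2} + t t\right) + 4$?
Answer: $21862188$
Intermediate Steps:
$g{\left(t \right)} = 4 + 2 t^{2}$ ($g{\left(t \right)} = \left(t^{2} + t^{2}\right) + 4 = 2 t^{2} + 4 = 4 + 2 t^{2}$)
$V{\left(Q \right)} = 186 + Q^{2} + Q \left(4 + 2 Q^{2}\right)$ ($V{\left(Q \right)} = \left(Q^{2} + \left(4 + 2 Q^{2}\right) Q\right) + 186 = \left(Q^{2} + Q \left(4 + 2 Q^{2}\right)\right) + 186 = 186 + Q^{2} + Q \left(4 + 2 Q^{2}\right)$)
$28674 - V{\left(-222 \right)} = 28674 - \left(186 + \left(-222\right)^{2} + 2 \left(-222\right) \left(2 + \left(-222\right)^{2}\right)\right) = 28674 - \left(186 + 49284 + 2 \left(-222\right) \left(2 + 49284\right)\right) = 28674 - \left(186 + 49284 + 2 \left(-222\right) 49286\right) = 28674 - \left(186 + 49284 - 21882984\right) = 28674 - -21833514 = 28674 + 21833514 = 21862188$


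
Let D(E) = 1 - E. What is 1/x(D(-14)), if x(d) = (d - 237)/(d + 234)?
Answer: -83/74 ≈ -1.1216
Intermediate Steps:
x(d) = (-237 + d)/(234 + d)
1/x(D(-14)) = 1/((-237 + (1 - 1*(-14)))/(234 + (1 - 1*(-14)))) = 1/((-237 + (1 + 14))/(234 + (1 + 14))) = 1/((-237 + 15)/(234 + 15)) = 1/(-222/249) = 1/((1/249)*(-222)) = 1/(-74/83) = -83/74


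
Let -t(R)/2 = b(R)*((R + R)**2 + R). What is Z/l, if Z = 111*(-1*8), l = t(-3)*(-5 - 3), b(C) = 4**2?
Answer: -37/352 ≈ -0.10511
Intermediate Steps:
b(C) = 16
t(R) = -128*R**2 - 32*R (t(R) = -32*((R + R)**2 + R) = -32*((2*R)**2 + R) = -32*(4*R**2 + R) = -32*(R + 4*R**2) = -2*(16*R + 64*R**2) = -128*R**2 - 32*R)
l = 8448 (l = (-32*(-3)*(1 + 4*(-3)))*(-5 - 3) = -32*(-3)*(1 - 12)*(-8) = -32*(-3)*(-11)*(-8) = -1056*(-8) = 8448)
Z = -888 (Z = 111*(-8) = -888)
Z/l = -888/8448 = -888*1/8448 = -37/352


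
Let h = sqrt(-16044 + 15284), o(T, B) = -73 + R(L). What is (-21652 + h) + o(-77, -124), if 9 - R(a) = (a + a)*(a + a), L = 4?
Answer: -21780 + 2*I*sqrt(190) ≈ -21780.0 + 27.568*I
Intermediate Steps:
R(a) = 9 - 4*a**2 (R(a) = 9 - (a + a)*(a + a) = 9 - 2*a*2*a = 9 - 4*a**2)
o(T, B) = -128 (o(T, B) = -73 + (9 - 4*4**2) = -73 + (9 - 4*16) = -73 + (9 - 64) = -73 - 55 = -128)
h = 2*I*sqrt(190) (h = sqrt(-760) = 2*I*sqrt(190) ≈ 27.568*I)
(-21652 + h) + o(-77, -124) = (-21652 + 2*I*sqrt(190)) - 128 = -21780 + 2*I*sqrt(190)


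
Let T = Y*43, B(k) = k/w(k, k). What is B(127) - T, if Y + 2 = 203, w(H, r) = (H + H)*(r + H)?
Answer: -4390643/508 ≈ -8643.0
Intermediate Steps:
w(H, r) = 2*H*(H + r) (w(H, r) = (2*H)*(H + r) = 2*H*(H + r))
Y = 201 (Y = -2 + 203 = 201)
B(k) = 1/(4*k) (B(k) = k/((2*k*(k + k))) = k/((2*k*(2*k))) = k/((4*k²)) = k*(1/(4*k²)) = 1/(4*k))
T = 8643 (T = 201*43 = 8643)
B(127) - T = (¼)/127 - 1*8643 = (¼)*(1/127) - 8643 = 1/508 - 8643 = -4390643/508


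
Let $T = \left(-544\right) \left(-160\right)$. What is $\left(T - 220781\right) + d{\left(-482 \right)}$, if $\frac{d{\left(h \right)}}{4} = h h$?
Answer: $795555$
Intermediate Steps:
$T = 87040$
$d{\left(h \right)} = 4 h^{2}$ ($d{\left(h \right)} = 4 h h = 4 h^{2}$)
$\left(T - 220781\right) + d{\left(-482 \right)} = \left(87040 - 220781\right) + 4 \left(-482\right)^{2} = -133741 + 4 \cdot 232324 = -133741 + 929296 = 795555$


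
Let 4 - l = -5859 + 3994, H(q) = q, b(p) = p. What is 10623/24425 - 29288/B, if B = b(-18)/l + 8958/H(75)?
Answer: -1390245314407/5679203300 ≈ -244.80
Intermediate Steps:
l = 1869 (l = 4 - (-5859 + 3994) = 4 - 1*(-1865) = 4 + 1865 = 1869)
B = 1860128/15575 (B = -18/1869 + 8958/75 = -18*1/1869 + 8958*(1/75) = -6/623 + 2986/25 = 1860128/15575 ≈ 119.43)
10623/24425 - 29288/B = 10623/24425 - 29288/1860128/15575 = 10623*(1/24425) - 29288*15575/1860128 = 10623/24425 - 1*57020075/232516 = 10623/24425 - 57020075/232516 = -1390245314407/5679203300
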